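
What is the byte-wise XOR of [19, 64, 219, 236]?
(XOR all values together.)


XOR chain: 19 ^ 64 ^ 219 ^ 236 = 100

100


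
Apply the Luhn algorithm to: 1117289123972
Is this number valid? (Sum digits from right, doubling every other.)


Luhn sum = 53
53 mod 10 = 3

Invalid (Luhn sum mod 10 = 3)


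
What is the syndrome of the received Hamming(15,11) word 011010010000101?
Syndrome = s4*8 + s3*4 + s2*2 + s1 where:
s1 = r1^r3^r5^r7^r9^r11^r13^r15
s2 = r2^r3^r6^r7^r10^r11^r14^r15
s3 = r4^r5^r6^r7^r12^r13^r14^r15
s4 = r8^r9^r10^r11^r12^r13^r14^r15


s1=0, s2=1, s3=1, s4=1

Syndrome = 14 (error at position 14)


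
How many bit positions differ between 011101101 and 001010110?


XOR: 010111011
Count of 1s: 6

6


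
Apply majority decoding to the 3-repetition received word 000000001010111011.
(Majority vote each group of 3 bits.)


Groups: 000, 000, 001, 010, 111, 011
Majority votes: 000011

000011


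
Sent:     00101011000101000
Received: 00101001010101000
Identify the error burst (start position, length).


XOR: 00000010010000000

Burst at position 6, length 4


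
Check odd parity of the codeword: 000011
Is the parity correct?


Number of 1s: 2

No, parity error (2 ones)


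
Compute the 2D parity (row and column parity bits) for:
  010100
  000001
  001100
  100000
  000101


Row parities: 01010
Column parities: 111100

Row P: 01010, Col P: 111100, Corner: 0


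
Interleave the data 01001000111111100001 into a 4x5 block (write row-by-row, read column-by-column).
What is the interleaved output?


Matrix:
  01001
  00011
  11111
  00001
Read columns: 00101010001001101111

00101010001001101111


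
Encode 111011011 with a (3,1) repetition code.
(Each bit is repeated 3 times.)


Each bit -> 3 copies

111111111000111111000111111


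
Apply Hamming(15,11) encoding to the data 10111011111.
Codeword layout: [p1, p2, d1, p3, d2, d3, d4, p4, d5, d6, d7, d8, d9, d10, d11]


Parity bits: p1=0, p2=0, p3=0, p4=0

001001101011111


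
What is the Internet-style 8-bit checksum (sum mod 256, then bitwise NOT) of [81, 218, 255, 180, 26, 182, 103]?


Sum = 1045 mod 256 = 21
Complement = 234

234


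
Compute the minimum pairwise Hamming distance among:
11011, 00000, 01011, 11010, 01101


Comparing all pairs, minimum distance: 1
Can detect 0 errors, correct 0 errors

1


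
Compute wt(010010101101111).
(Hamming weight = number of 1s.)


Counting 1s in 010010101101111

9


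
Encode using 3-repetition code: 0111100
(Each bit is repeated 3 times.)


Each bit -> 3 copies

000111111111111000000


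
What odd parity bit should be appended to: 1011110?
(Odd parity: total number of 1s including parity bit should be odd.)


Number of 1s in data: 5
Parity bit: 0

0


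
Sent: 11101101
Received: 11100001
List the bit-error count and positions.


XOR: 00001100

2 error(s) at position(s): 4, 5


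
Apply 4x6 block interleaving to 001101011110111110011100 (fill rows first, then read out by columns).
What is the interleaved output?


Matrix:
  001101
  011110
  111110
  011100
Read columns: 001001111111111101101000

001001111111111101101000


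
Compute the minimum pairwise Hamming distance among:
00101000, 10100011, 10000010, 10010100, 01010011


Comparing all pairs, minimum distance: 2
Can detect 1 errors, correct 0 errors

2


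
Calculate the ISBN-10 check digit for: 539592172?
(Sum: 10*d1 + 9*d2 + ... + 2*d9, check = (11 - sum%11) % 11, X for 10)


Weighted sum: 277
277 mod 11 = 2

Check digit: 9


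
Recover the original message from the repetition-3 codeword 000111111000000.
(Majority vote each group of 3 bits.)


Groups: 000, 111, 111, 000, 000
Majority votes: 01100

01100


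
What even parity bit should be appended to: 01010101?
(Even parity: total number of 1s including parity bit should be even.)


Number of 1s in data: 4
Parity bit: 0

0


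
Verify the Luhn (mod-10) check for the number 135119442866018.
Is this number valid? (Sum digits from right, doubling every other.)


Luhn sum = 64
64 mod 10 = 4

Invalid (Luhn sum mod 10 = 4)


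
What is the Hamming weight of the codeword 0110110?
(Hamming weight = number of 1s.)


Counting 1s in 0110110

4


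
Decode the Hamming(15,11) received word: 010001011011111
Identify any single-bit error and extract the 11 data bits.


Syndrome = 14: error at position 14

Data: 00101011101 (corrected bit 14)


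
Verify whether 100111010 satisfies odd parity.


Number of 1s: 5

Yes, parity is correct (5 ones)


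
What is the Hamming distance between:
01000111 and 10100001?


XOR: 11100110
Count of 1s: 5

5


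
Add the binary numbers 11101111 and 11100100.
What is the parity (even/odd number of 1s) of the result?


11101111 = 239
11100100 = 228
Sum = 467 = 111010011
1s count = 6

even parity (6 ones in 111010011)


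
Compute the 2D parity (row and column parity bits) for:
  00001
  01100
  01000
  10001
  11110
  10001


Row parities: 101000
Column parities: 11011

Row P: 101000, Col P: 11011, Corner: 0


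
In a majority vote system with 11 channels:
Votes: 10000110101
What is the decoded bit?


Ones: 5 out of 11
Threshold: 6

0 (5/11 voted 1)


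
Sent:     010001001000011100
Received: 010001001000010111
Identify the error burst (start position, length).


XOR: 000000000000001011

Burst at position 14, length 4


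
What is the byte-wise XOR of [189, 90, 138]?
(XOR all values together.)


XOR chain: 189 ^ 90 ^ 138 = 109

109


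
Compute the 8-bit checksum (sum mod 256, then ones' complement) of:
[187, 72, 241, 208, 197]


Sum = 905 mod 256 = 137
Complement = 118

118


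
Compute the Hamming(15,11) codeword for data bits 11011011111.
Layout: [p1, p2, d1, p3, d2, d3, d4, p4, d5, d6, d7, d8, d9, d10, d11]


Parity bits: p1=1, p2=1, p3=0, p4=0

111010101011111


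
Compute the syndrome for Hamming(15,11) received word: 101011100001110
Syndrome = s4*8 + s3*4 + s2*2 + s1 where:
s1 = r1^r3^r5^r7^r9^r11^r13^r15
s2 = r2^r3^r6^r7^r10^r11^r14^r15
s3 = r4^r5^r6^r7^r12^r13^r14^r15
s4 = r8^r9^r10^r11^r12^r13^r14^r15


s1=1, s2=0, s3=0, s4=1

Syndrome = 9 (error at position 9)


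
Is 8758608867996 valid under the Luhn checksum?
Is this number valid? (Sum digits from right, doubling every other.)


Luhn sum = 81
81 mod 10 = 1

Invalid (Luhn sum mod 10 = 1)


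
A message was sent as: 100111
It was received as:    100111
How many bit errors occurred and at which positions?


XOR: 000000

0 errors (received matches sent)


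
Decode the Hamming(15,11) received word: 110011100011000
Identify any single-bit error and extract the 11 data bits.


Syndrome = 0: no error detected

Data: 01110011000 (no errors)


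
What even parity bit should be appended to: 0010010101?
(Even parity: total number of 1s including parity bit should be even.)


Number of 1s in data: 4
Parity bit: 0

0


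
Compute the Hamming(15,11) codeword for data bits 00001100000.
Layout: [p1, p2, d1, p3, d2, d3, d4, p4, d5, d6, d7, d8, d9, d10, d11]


Parity bits: p1=1, p2=1, p3=0, p4=0

110000001100000


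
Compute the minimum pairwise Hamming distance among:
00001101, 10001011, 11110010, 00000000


Comparing all pairs, minimum distance: 3
Can detect 2 errors, correct 1 errors

3


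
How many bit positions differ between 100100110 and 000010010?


XOR: 100110100
Count of 1s: 4

4


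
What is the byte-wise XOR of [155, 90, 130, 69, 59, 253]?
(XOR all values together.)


XOR chain: 155 ^ 90 ^ 130 ^ 69 ^ 59 ^ 253 = 192

192


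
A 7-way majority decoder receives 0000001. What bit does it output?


Ones: 1 out of 7
Threshold: 4

0 (1/7 voted 1)


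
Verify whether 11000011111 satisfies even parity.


Number of 1s: 7

No, parity error (7 ones)


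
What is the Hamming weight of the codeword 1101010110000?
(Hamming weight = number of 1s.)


Counting 1s in 1101010110000

6


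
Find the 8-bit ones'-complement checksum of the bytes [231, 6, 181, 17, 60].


Sum = 495 mod 256 = 239
Complement = 16

16


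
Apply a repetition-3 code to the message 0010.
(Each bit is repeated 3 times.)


Each bit -> 3 copies

000000111000


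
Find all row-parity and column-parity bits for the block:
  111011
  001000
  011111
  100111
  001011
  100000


Row parities: 111011
Column parities: 100000

Row P: 111011, Col P: 100000, Corner: 1


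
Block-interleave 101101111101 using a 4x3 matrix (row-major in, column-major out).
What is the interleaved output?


Matrix:
  101
  101
  111
  101
Read columns: 111100101111

111100101111


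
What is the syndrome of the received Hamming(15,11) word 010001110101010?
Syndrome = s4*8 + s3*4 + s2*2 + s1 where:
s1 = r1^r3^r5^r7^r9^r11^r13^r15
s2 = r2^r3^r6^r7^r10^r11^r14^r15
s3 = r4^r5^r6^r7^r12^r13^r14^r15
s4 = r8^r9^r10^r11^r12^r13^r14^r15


s1=1, s2=1, s3=0, s4=0

Syndrome = 3 (error at position 3)


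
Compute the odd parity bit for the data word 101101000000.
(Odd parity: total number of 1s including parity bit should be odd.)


Number of 1s in data: 4
Parity bit: 1

1


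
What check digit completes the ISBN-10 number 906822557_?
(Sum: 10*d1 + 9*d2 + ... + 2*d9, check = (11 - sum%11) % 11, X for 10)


Weighted sum: 265
265 mod 11 = 1

Check digit: X


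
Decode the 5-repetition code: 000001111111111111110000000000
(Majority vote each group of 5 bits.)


Groups: 00000, 11111, 11111, 11111, 00000, 00000
Majority votes: 011100

011100


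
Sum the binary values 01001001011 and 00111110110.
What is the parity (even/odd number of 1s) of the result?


01001001011 = 587
00111110110 = 502
Sum = 1089 = 10001000001
1s count = 3

odd parity (3 ones in 10001000001)


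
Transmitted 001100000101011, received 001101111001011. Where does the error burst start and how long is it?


XOR: 000001111100000

Burst at position 5, length 5


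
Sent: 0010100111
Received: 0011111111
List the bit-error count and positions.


XOR: 0001011000

3 error(s) at position(s): 3, 5, 6


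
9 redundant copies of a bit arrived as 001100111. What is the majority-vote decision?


Ones: 5 out of 9
Threshold: 5

1 (5/9 voted 1)


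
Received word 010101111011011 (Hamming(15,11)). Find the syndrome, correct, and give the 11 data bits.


Syndrome = 0: no error detected

Data: 00111011011 (no errors)


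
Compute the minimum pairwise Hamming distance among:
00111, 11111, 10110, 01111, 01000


Comparing all pairs, minimum distance: 1
Can detect 0 errors, correct 0 errors

1


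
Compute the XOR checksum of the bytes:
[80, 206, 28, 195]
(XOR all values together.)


XOR chain: 80 ^ 206 ^ 28 ^ 195 = 65

65


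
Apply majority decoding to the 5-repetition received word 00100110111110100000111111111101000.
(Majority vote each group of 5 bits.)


Groups: 00100, 11011, 11101, 00000, 11111, 11111, 01000
Majority votes: 0110110

0110110


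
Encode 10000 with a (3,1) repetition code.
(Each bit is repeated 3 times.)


Each bit -> 3 copies

111000000000000


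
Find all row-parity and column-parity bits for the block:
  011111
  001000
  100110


Row parities: 111
Column parities: 110001

Row P: 111, Col P: 110001, Corner: 1


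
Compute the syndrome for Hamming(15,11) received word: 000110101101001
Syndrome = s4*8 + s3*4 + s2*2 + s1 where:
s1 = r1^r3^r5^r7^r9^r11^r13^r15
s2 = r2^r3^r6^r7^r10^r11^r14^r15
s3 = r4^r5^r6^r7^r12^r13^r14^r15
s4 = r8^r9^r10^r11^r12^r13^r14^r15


s1=0, s2=1, s3=1, s4=0

Syndrome = 6 (error at position 6)


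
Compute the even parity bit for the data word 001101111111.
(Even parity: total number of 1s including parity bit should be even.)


Number of 1s in data: 9
Parity bit: 1

1


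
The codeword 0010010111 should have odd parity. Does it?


Number of 1s: 5

Yes, parity is correct (5 ones)


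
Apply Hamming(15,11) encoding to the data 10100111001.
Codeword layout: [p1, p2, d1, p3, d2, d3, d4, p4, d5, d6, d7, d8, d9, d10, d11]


Parity bits: p1=1, p2=1, p3=1, p4=0

111101000111001


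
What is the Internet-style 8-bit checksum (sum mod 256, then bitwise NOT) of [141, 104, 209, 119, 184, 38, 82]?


Sum = 877 mod 256 = 109
Complement = 146

146


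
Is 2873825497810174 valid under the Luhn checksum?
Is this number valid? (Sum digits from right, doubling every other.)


Luhn sum = 68
68 mod 10 = 8

Invalid (Luhn sum mod 10 = 8)


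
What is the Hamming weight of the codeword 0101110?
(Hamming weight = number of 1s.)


Counting 1s in 0101110

4


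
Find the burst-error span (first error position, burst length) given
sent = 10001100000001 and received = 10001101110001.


XOR: 00000001110000

Burst at position 7, length 3


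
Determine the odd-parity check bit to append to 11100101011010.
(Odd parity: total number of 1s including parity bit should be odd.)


Number of 1s in data: 8
Parity bit: 1

1


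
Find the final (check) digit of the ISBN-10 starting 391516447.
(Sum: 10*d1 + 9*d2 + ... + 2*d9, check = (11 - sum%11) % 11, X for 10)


Weighted sum: 232
232 mod 11 = 1

Check digit: X


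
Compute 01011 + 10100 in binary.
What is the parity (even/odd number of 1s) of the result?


01011 = 11
10100 = 20
Sum = 31 = 11111
1s count = 5

odd parity (5 ones in 11111)


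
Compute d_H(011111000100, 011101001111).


XOR: 000010001011
Count of 1s: 4

4


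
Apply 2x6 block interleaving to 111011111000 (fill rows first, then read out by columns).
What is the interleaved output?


Matrix:
  111011
  111000
Read columns: 111111001010

111111001010


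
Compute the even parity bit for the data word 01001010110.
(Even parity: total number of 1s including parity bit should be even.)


Number of 1s in data: 5
Parity bit: 1

1


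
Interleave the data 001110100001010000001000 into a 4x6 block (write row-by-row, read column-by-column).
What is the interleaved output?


Matrix:
  001110
  100001
  010000
  001000
Read columns: 010000101001100010000100

010000101001100010000100


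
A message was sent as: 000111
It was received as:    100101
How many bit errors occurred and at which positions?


XOR: 100010

2 error(s) at position(s): 0, 4


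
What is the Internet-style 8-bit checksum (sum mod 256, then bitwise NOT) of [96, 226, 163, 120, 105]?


Sum = 710 mod 256 = 198
Complement = 57

57


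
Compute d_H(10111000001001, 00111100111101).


XOR: 10000100110100
Count of 1s: 5

5


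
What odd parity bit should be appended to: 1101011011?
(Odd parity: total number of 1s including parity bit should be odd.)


Number of 1s in data: 7
Parity bit: 0

0


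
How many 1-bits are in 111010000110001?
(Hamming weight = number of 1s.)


Counting 1s in 111010000110001

7


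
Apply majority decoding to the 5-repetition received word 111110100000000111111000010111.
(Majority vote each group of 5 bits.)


Groups: 11111, 01000, 00000, 11111, 10000, 10111
Majority votes: 100101

100101


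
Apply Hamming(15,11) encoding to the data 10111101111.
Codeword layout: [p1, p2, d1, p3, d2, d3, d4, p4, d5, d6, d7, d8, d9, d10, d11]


Parity bits: p1=1, p2=0, p3=0, p4=0

101001101101111


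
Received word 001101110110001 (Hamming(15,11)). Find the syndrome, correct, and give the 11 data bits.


Syndrome = 0: no error detected

Data: 10110110001 (no errors)


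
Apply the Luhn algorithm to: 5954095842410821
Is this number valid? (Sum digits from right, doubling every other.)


Luhn sum = 65
65 mod 10 = 5

Invalid (Luhn sum mod 10 = 5)


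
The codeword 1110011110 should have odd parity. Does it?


Number of 1s: 7

Yes, parity is correct (7 ones)


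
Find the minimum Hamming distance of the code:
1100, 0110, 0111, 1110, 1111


Comparing all pairs, minimum distance: 1
Can detect 0 errors, correct 0 errors

1


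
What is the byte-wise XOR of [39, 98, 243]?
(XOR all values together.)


XOR chain: 39 ^ 98 ^ 243 = 182

182


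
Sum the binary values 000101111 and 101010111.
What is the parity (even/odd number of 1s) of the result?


000101111 = 47
101010111 = 343
Sum = 390 = 110000110
1s count = 4

even parity (4 ones in 110000110)


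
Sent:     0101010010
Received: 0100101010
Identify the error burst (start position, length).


XOR: 0001111000

Burst at position 3, length 4


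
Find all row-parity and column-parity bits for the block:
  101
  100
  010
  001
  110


Row parities: 01110
Column parities: 100

Row P: 01110, Col P: 100, Corner: 1


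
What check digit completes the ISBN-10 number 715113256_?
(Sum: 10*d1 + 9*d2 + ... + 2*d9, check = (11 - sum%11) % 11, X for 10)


Weighted sum: 182
182 mod 11 = 6

Check digit: 5


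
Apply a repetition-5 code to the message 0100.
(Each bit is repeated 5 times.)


Each bit -> 5 copies

00000111110000000000


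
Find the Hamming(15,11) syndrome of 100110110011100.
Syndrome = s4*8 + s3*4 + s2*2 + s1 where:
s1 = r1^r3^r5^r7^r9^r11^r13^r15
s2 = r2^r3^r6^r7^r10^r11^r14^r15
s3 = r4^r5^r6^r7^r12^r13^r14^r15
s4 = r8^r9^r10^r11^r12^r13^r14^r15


s1=1, s2=0, s3=1, s4=0

Syndrome = 5 (error at position 5)


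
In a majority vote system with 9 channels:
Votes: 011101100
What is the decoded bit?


Ones: 5 out of 9
Threshold: 5

1 (5/9 voted 1)


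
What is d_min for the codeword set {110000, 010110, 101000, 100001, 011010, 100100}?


Comparing all pairs, minimum distance: 2
Can detect 1 errors, correct 0 errors

2


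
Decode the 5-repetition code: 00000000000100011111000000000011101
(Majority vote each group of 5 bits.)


Groups: 00000, 00000, 01000, 11111, 00000, 00000, 11101
Majority votes: 0001001

0001001


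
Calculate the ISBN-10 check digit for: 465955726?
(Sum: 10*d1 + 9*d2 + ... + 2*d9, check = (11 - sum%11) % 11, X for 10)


Weighted sum: 298
298 mod 11 = 1

Check digit: X


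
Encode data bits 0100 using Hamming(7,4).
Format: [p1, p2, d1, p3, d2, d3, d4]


Parity bits: p1=1, p2=0, p3=1

1001100


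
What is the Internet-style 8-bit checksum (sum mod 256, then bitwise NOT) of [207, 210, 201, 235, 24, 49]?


Sum = 926 mod 256 = 158
Complement = 97

97


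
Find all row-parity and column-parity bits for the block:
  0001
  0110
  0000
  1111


Row parities: 1000
Column parities: 1000

Row P: 1000, Col P: 1000, Corner: 1


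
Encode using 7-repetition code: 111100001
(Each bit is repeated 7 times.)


Each bit -> 7 copies

111111111111111111111111111100000000000000000000000000001111111


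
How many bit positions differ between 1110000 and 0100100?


XOR: 1010100
Count of 1s: 3

3


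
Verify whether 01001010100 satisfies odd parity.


Number of 1s: 4

No, parity error (4 ones)


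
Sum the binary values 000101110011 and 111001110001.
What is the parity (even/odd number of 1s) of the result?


000101110011 = 371
111001110001 = 3697
Sum = 4068 = 111111100100
1s count = 8

even parity (8 ones in 111111100100)


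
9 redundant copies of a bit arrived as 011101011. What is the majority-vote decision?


Ones: 6 out of 9
Threshold: 5

1 (6/9 voted 1)


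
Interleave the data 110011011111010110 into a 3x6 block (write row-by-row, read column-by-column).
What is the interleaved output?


Matrix:
  110011
  011111
  010110
Read columns: 100111010011111110

100111010011111110


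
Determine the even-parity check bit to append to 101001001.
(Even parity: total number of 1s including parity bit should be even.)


Number of 1s in data: 4
Parity bit: 0

0


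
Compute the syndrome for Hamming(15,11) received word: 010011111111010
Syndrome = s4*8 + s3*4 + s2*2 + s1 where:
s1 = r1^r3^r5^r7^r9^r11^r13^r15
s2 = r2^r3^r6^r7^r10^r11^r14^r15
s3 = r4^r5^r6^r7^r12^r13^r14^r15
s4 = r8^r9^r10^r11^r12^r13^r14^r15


s1=0, s2=0, s3=1, s4=0

Syndrome = 4 (error at position 4)


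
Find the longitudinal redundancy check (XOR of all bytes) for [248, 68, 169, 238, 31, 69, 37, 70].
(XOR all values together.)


XOR chain: 248 ^ 68 ^ 169 ^ 238 ^ 31 ^ 69 ^ 37 ^ 70 = 194

194


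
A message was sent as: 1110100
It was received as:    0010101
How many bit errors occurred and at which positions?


XOR: 1100001

3 error(s) at position(s): 0, 1, 6


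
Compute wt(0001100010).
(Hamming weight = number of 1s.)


Counting 1s in 0001100010

3


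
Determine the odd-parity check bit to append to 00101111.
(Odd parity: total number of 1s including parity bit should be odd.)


Number of 1s in data: 5
Parity bit: 0

0


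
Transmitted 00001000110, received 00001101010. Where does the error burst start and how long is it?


XOR: 00000101100

Burst at position 5, length 4


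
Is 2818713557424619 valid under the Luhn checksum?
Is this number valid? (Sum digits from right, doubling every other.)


Luhn sum = 82
82 mod 10 = 2

Invalid (Luhn sum mod 10 = 2)


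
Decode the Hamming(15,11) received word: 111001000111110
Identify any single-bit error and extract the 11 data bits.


Syndrome = 8: error at position 8

Data: 10100111110 (corrected bit 8)


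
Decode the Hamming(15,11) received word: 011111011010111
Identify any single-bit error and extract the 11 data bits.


Syndrome = 0: no error detected

Data: 11101010111 (no errors)


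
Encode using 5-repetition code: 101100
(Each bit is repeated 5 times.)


Each bit -> 5 copies

111110000011111111110000000000


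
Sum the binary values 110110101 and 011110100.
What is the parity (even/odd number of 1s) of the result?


110110101 = 437
011110100 = 244
Sum = 681 = 1010101001
1s count = 5

odd parity (5 ones in 1010101001)


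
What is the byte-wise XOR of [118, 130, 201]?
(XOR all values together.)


XOR chain: 118 ^ 130 ^ 201 = 61

61


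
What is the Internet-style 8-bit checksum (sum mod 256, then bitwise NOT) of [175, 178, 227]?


Sum = 580 mod 256 = 68
Complement = 187

187


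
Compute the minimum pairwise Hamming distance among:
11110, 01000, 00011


Comparing all pairs, minimum distance: 3
Can detect 2 errors, correct 1 errors

3


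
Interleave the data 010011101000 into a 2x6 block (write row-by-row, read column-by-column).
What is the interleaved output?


Matrix:
  010011
  101000
Read columns: 011001001010

011001001010


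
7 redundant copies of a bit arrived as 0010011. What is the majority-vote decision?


Ones: 3 out of 7
Threshold: 4

0 (3/7 voted 1)


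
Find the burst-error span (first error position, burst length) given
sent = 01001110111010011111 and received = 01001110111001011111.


XOR: 00000000000011000000

Burst at position 12, length 2


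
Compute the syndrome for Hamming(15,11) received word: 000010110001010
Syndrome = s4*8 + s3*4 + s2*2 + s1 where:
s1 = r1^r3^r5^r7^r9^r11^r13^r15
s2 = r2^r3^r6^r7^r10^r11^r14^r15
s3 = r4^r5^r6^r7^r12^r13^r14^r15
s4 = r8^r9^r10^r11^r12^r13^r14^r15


s1=0, s2=0, s3=0, s4=1

Syndrome = 8 (error at position 8)


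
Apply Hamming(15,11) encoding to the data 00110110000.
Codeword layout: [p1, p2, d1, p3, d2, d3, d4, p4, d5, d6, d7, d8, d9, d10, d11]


Parity bits: p1=0, p2=0, p3=0, p4=0

000001100110000


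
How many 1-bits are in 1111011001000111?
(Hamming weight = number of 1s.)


Counting 1s in 1111011001000111

10


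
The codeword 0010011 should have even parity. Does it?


Number of 1s: 3

No, parity error (3 ones)


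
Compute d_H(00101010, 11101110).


XOR: 11000100
Count of 1s: 3

3


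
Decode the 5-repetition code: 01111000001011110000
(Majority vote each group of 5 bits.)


Groups: 01111, 00000, 10111, 10000
Majority votes: 1010

1010


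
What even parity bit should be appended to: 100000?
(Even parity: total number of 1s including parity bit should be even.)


Number of 1s in data: 1
Parity bit: 1

1


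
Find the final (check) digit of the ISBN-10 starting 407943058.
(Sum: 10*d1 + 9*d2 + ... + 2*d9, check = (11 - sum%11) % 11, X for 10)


Weighted sum: 229
229 mod 11 = 9

Check digit: 2


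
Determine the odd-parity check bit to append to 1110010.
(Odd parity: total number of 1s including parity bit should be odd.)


Number of 1s in data: 4
Parity bit: 1

1


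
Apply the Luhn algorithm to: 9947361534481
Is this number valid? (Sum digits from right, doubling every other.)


Luhn sum = 58
58 mod 10 = 8

Invalid (Luhn sum mod 10 = 8)


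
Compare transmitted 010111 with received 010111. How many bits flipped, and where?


XOR: 000000

0 errors (received matches sent)


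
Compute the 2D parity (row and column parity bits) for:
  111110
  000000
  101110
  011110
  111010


Row parities: 10000
Column parities: 110100

Row P: 10000, Col P: 110100, Corner: 1


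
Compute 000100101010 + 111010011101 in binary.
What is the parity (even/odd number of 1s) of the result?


000100101010 = 298
111010011101 = 3741
Sum = 4039 = 111111000111
1s count = 9

odd parity (9 ones in 111111000111)


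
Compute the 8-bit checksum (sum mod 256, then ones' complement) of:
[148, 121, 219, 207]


Sum = 695 mod 256 = 183
Complement = 72

72


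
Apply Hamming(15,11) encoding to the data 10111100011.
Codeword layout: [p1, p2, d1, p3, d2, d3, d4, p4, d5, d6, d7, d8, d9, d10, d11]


Parity bits: p1=0, p2=0, p3=0, p4=0

001001101100011


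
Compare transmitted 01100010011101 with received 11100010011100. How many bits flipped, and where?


XOR: 10000000000001

2 error(s) at position(s): 0, 13


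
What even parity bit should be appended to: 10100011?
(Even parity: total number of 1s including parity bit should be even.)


Number of 1s in data: 4
Parity bit: 0

0


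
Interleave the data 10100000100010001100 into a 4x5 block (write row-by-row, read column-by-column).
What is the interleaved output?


Matrix:
  10100
  00010
  00100
  01100
Read columns: 10000001101101000000

10000001101101000000


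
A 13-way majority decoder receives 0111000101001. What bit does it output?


Ones: 6 out of 13
Threshold: 7

0 (6/13 voted 1)


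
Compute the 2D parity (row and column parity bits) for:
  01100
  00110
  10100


Row parities: 000
Column parities: 11110

Row P: 000, Col P: 11110, Corner: 0


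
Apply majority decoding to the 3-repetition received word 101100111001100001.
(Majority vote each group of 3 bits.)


Groups: 101, 100, 111, 001, 100, 001
Majority votes: 101000

101000


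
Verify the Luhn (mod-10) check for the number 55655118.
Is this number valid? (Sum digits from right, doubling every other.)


Luhn sum = 26
26 mod 10 = 6

Invalid (Luhn sum mod 10 = 6)


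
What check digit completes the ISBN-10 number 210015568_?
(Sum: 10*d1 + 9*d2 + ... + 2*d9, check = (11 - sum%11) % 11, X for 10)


Weighted sum: 114
114 mod 11 = 4

Check digit: 7


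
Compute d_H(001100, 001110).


XOR: 000010
Count of 1s: 1

1


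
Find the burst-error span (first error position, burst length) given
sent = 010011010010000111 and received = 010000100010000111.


XOR: 000011110000000000

Burst at position 4, length 4


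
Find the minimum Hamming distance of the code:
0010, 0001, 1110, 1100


Comparing all pairs, minimum distance: 1
Can detect 0 errors, correct 0 errors

1


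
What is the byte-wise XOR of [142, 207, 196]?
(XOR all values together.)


XOR chain: 142 ^ 207 ^ 196 = 133

133


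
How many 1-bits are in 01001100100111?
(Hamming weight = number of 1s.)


Counting 1s in 01001100100111

7


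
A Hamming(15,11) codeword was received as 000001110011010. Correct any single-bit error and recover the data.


Syndrome = 0: no error detected

Data: 00110011010 (no errors)


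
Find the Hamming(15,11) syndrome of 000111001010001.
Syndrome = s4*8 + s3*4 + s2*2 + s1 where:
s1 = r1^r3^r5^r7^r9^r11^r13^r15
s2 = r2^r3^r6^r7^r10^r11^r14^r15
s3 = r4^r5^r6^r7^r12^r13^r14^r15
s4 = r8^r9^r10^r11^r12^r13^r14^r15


s1=0, s2=1, s3=0, s4=1

Syndrome = 10 (error at position 10)


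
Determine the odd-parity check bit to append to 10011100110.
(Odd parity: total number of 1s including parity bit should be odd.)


Number of 1s in data: 6
Parity bit: 1

1


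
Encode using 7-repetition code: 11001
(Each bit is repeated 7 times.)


Each bit -> 7 copies

11111111111111000000000000001111111


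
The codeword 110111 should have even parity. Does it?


Number of 1s: 5

No, parity error (5 ones)


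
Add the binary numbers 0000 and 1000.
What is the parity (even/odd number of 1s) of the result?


0000 = 0
1000 = 8
Sum = 8 = 1000
1s count = 1

odd parity (1 ones in 1000)


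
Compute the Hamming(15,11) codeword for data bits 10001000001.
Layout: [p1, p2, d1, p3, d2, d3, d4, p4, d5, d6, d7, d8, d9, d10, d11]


Parity bits: p1=1, p2=0, p3=1, p4=0

101100001000001


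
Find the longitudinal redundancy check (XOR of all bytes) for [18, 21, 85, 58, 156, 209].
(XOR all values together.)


XOR chain: 18 ^ 21 ^ 85 ^ 58 ^ 156 ^ 209 = 37

37


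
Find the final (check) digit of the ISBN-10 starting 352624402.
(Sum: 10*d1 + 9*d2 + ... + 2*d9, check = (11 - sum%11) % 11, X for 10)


Weighted sum: 185
185 mod 11 = 9

Check digit: 2


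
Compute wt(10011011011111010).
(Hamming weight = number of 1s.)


Counting 1s in 10011011011111010

11


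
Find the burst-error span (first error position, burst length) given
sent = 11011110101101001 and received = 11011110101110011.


XOR: 00000000000011010

Burst at position 12, length 4


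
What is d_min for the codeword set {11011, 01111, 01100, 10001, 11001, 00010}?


Comparing all pairs, minimum distance: 1
Can detect 0 errors, correct 0 errors

1


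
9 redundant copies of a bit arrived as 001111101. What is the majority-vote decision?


Ones: 6 out of 9
Threshold: 5

1 (6/9 voted 1)


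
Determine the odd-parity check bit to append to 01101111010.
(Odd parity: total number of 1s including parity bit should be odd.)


Number of 1s in data: 7
Parity bit: 0

0


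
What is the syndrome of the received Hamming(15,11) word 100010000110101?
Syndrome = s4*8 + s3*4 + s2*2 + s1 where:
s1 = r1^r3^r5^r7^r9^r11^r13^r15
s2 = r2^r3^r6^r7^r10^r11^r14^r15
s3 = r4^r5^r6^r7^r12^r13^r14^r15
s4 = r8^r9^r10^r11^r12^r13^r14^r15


s1=1, s2=1, s3=1, s4=0

Syndrome = 7 (error at position 7)


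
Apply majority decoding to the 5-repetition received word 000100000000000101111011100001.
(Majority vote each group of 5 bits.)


Groups: 00010, 00000, 00000, 10111, 10111, 00001
Majority votes: 000110

000110


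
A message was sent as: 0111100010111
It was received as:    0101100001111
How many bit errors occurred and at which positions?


XOR: 0010000011000

3 error(s) at position(s): 2, 8, 9


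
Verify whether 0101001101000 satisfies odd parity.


Number of 1s: 5

Yes, parity is correct (5 ones)


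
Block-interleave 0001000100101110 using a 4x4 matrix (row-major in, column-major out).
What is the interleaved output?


Matrix:
  0001
  0001
  0010
  1110
Read columns: 0001000100111100

0001000100111100


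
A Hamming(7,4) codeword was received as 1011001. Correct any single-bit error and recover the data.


Syndrome = 1: error at position 1

Data: 1001 (corrected bit 1)


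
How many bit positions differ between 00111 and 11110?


XOR: 11001
Count of 1s: 3

3


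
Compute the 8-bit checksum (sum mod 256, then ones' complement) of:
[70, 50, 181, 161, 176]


Sum = 638 mod 256 = 126
Complement = 129

129


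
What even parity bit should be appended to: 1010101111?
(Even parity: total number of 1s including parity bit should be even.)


Number of 1s in data: 7
Parity bit: 1

1


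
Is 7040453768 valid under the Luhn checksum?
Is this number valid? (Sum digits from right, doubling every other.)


Luhn sum = 50
50 mod 10 = 0

Valid (Luhn sum mod 10 = 0)


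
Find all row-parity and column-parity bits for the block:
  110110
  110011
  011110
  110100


Row parities: 0001
Column parities: 101111

Row P: 0001, Col P: 101111, Corner: 1


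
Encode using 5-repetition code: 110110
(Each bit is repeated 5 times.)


Each bit -> 5 copies

111111111100000111111111100000


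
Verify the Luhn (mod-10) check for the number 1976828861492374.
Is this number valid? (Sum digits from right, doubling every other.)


Luhn sum = 83
83 mod 10 = 3

Invalid (Luhn sum mod 10 = 3)


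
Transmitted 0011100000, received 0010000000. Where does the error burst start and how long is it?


XOR: 0001100000

Burst at position 3, length 2


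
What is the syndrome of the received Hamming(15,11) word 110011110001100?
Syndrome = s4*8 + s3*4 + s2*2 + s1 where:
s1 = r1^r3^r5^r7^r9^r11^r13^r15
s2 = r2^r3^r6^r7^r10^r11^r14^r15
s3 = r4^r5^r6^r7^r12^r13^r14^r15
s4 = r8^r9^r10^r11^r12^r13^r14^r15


s1=0, s2=1, s3=1, s4=1

Syndrome = 14 (error at position 14)


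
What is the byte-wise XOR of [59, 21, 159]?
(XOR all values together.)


XOR chain: 59 ^ 21 ^ 159 = 177

177


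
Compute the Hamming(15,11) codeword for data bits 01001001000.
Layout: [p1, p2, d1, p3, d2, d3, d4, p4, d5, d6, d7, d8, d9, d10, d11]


Parity bits: p1=0, p2=0, p3=0, p4=0

000010001001000


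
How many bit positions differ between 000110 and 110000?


XOR: 110110
Count of 1s: 4

4


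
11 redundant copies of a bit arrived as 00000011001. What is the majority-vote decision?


Ones: 3 out of 11
Threshold: 6

0 (3/11 voted 1)


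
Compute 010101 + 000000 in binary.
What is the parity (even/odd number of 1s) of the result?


010101 = 21
000000 = 0
Sum = 21 = 10101
1s count = 3

odd parity (3 ones in 10101)


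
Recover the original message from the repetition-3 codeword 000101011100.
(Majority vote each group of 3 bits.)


Groups: 000, 101, 011, 100
Majority votes: 0110

0110


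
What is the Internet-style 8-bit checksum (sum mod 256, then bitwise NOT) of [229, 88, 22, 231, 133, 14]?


Sum = 717 mod 256 = 205
Complement = 50

50


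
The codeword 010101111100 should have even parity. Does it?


Number of 1s: 7

No, parity error (7 ones)


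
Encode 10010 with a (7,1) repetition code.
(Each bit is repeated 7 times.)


Each bit -> 7 copies

11111110000000000000011111110000000


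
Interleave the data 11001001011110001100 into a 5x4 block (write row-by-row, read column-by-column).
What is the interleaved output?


Matrix:
  1100
  1001
  0111
  1000
  1100
Read columns: 11011101010010001100

11011101010010001100


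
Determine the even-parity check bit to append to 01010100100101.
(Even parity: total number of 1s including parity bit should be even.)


Number of 1s in data: 6
Parity bit: 0

0


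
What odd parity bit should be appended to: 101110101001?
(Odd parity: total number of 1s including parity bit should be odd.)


Number of 1s in data: 7
Parity bit: 0

0


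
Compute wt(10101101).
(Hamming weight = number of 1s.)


Counting 1s in 10101101

5


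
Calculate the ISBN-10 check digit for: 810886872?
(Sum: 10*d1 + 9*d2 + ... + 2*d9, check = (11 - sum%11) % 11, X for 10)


Weighted sum: 280
280 mod 11 = 5

Check digit: 6


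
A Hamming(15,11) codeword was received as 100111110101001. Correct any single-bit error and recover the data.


Syndrome = 0: no error detected

Data: 01110101001 (no errors)


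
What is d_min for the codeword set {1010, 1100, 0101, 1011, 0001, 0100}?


Comparing all pairs, minimum distance: 1
Can detect 0 errors, correct 0 errors

1


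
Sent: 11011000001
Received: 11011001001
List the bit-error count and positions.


XOR: 00000001000

1 error(s) at position(s): 7


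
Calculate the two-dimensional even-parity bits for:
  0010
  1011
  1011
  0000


Row parities: 1110
Column parities: 0010

Row P: 1110, Col P: 0010, Corner: 1


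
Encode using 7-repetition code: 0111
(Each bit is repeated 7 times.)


Each bit -> 7 copies

0000000111111111111111111111


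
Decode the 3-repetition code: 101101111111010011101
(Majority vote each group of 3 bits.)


Groups: 101, 101, 111, 111, 010, 011, 101
Majority votes: 1111011

1111011


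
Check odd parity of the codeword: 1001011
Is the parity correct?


Number of 1s: 4

No, parity error (4 ones)


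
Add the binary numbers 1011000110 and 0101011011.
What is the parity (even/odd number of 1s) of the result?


1011000110 = 710
0101011011 = 347
Sum = 1057 = 10000100001
1s count = 3

odd parity (3 ones in 10000100001)


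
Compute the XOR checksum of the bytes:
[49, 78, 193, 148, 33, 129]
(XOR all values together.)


XOR chain: 49 ^ 78 ^ 193 ^ 148 ^ 33 ^ 129 = 138

138


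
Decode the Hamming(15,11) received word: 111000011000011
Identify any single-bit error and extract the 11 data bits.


Syndrome = 0: no error detected

Data: 10001000011 (no errors)


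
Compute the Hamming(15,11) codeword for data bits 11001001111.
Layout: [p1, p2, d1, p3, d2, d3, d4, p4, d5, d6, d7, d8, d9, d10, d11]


Parity bits: p1=1, p2=1, p3=1, p4=1

111110011001111


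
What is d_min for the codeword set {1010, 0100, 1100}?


Comparing all pairs, minimum distance: 1
Can detect 0 errors, correct 0 errors

1


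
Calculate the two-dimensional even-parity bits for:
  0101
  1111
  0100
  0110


Row parities: 0010
Column parities: 1000

Row P: 0010, Col P: 1000, Corner: 1


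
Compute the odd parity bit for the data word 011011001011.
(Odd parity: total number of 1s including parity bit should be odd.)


Number of 1s in data: 7
Parity bit: 0

0


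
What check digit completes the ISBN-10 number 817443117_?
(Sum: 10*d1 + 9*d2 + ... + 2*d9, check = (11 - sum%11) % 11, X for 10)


Weighted sum: 233
233 mod 11 = 2

Check digit: 9


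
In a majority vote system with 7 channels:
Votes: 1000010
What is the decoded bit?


Ones: 2 out of 7
Threshold: 4

0 (2/7 voted 1)


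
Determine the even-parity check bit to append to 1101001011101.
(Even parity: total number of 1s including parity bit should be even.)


Number of 1s in data: 8
Parity bit: 0

0


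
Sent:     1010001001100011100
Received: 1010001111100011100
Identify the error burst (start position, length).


XOR: 0000000110000000000

Burst at position 7, length 2


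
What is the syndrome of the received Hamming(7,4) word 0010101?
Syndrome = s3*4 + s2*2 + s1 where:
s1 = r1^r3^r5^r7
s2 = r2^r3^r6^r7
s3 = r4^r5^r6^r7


s1=1, s2=0, s3=0

Syndrome = 1 (error at position 1)


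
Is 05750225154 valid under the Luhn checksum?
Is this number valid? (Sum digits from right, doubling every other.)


Luhn sum = 22
22 mod 10 = 2

Invalid (Luhn sum mod 10 = 2)


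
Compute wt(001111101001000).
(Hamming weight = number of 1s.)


Counting 1s in 001111101001000

7


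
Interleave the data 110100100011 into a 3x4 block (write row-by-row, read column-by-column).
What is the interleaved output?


Matrix:
  1101
  0010
  0011
Read columns: 100100011101

100100011101


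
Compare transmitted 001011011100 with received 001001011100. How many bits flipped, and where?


XOR: 000010000000

1 error(s) at position(s): 4


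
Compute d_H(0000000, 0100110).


XOR: 0100110
Count of 1s: 3

3


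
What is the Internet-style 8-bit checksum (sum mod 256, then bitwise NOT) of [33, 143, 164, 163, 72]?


Sum = 575 mod 256 = 63
Complement = 192

192


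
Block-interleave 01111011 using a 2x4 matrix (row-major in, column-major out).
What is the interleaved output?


Matrix:
  0111
  1011
Read columns: 01101111

01101111
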